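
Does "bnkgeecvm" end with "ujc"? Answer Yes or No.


Input string: 'bnkgeecvm'
Suffix to check: 'ujc'
Last 3 characters of input: 'cvm'
Match: False
Result: No


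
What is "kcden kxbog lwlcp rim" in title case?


Input string: 'kcden kxbog lwlcp rim'
Operation: capitalize first letter of each word
Word transformations: 'kcden'->'Kcden', 'kxbog'->'Kxbog', 'lwlcp'->'Lwlcp', 'rim'->'Rim'
Result: Kcden Kxbog Lwlcp Rim


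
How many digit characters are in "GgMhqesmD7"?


Input string: 'GgMhqesmD7'
Operation: count digit characters (0-9)
Scan: 'G', 'g', 'M', 'h', 'q', 'e', 's', 'm', 'D', '7'(digit)
Digits found: 1
Result: 1


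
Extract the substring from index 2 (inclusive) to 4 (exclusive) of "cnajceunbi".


Input string: 'cnajceunbi'
Operation: slice [2:4]
Extract characters: s[2]='a', s[3]='j'
Result: aj


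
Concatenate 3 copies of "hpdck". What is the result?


Input string: 'hpdck'
Operation: repeat 3 times
Concatenation: 'hpdck' + 'hpdck' + 'hpdck'
Result: hpdckhpdckhpdck


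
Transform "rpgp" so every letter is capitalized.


Input string: 'rpgp'
Operation: convert each letter to uppercase
Mapping: 'r'->'R', 'p'->'P', 'g'->'G', 'p'->'P'
Result: RPGP


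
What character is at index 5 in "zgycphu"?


Input string: 'zgycphu'
Operation: get character at index 5
Index mapping: s[0]='z', s[1]='g', s[2]='y', s[3]='c', s[4]='p', s[5]='h'
Result: 'h'


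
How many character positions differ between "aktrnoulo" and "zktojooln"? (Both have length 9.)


String 1: 'aktrnoulo'
String 2: 'zktojooln'
Compare each position: pos 0: 'a'!='z', pos 1: 'k'=='k', pos 2: 't'=='t', pos 3: 'r'!='o', pos 4: 'n'!='j', pos 5: 'o'=='o', pos 6: 'u'!='o', pos 7: 'l'=='l', pos 8: 'o'!='n'
Differing positions: 5
Hamming distance: 5


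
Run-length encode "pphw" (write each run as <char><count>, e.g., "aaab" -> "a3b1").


Input: 'pphw'
Operation: identify consecutive runs
Runs: 'pp' -> p2, 'h' -> h1, 'w' -> w1
Encoded: p2h1w1


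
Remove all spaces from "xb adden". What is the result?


Input string: 'xb adden'
Operation: remove all spaces
Words: 'xb', 'adden'
Join without spaces: xbadden


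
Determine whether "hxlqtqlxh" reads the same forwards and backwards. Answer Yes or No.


Input string: 'hxlqtqlxh'
Reversed: 'hxlqtqlxh'
Compare pairs: s[0]='h' vs s[8]='h' (match), s[1]='x' vs s[7]='x' (match), s[2]='l' vs s[6]='l' (match), s[3]='q' vs s[5]='q' (match)
Palindrome: Yes


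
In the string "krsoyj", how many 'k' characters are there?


Input string: 'krsoyj'
Target character: 'k'
Scan each position: s[0]='k'
Matches found at indices: 0
Total: 1


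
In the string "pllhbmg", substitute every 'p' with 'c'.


Input string: 'pllhbmg'
Operation: replace 'p' with 'c'
Positions of 'p': 0
After replacement: cllhbmg


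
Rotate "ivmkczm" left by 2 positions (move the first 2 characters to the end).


Input: 'ivmkczm', shift = 2
Operation: split at index 2 and swap parts
Front part s[0:2] = 'iv'
Back part s[2:] = 'mkczm'
Rotated = back + front = 'mkczm' + 'iv'
Result: mkczmiv


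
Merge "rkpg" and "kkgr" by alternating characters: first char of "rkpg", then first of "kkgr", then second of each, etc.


String 1: 'rkpg'
String 2: 'kkgr'
Operation: alternate characters
Pairs: 'r'+'k', 'k'+'k', 'p'+'g', 'g'+'r'
Result: rkkkpggr


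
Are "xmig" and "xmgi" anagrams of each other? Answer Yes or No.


String 1: 'xmig' -> sorted: 'gimx'
String 2: 'xmgi' -> sorted: 'gimx'
Compare sorted forms: 'gimx' == 'gimx'
Anagram: Yes


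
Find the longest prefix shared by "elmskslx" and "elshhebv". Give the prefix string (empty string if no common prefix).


String 1: 'elmskslx'
String 2: 'elshhebv'
Compare position by position:
pos 0: 'e' vs 'e' match
pos 1: 'l' vs 'l' match
pos 2: 'm' vs 's' differ -> stop
Longest common prefix: "el" (length 2)


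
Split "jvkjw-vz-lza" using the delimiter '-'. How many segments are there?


Input string: 'jvkjw-vz-lza'
Delimiter: '-'
Split result: 'jvkjw', 'vz', 'lza'
Number of parts: 3


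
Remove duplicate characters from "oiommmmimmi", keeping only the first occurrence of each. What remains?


Input: 'oiommmmimmi'
Operation: keep first occurrence of each character
Scan: s[0]='o' new -> keep; s[1]='i' new -> keep; s[2]='o' seen -> skip; s[3]='m' new -> keep; s[4]='m' seen -> skip; s[5]='m' seen -> skip; s[6]='m' seen -> skip; s[7]='i' seen -> skip; s[8]='m' seen -> skip; s[9]='m' seen -> skip; s[10]='i' seen -> skip
Result: oim


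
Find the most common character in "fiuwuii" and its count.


Input: 'fiuwuii'
Operation: tally each character
Counts: 'f':1, 'i':3, 'u':2, 'w':1
Maximum: 'i' appears 3 times


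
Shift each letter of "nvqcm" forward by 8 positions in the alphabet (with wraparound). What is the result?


Input: 'nvqcm', shift = 8
Operation: for each letter, (position + 8) mod 26
Mapping: 'n'(13+8=21)->'v', 'v'(21+8=29, 29 mod 26=3)->'d', 'q'(16+8=24)->'y', 'c'(2+8=10)->'k', 'm'(12+8=20)->'u'
Result: vdyku


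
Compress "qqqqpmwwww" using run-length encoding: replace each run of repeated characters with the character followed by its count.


Input: 'qqqqpmwwww'
Operation: identify consecutive runs
Runs: 'qqqq' -> q4, 'p' -> p1, 'm' -> m1, 'wwww' -> w4
Encoded: q4p1m1w4


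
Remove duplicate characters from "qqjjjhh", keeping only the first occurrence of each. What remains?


Input: 'qqjjjhh'
Operation: keep first occurrence of each character
Scan: s[0]='q' new -> keep; s[1]='q' seen -> skip; s[2]='j' new -> keep; s[3]='j' seen -> skip; s[4]='j' seen -> skip; s[5]='h' new -> keep; s[6]='h' seen -> skip
Result: qjh


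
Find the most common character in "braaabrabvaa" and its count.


Input: 'braaabrabvaa'
Operation: tally each character
Counts: 'a':6, 'b':3, 'r':2, 'v':1
Maximum: 'a' appears 6 times


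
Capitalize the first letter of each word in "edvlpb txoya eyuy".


Input string: 'edvlpb txoya eyuy'
Operation: capitalize first letter of each word
Word transformations: 'edvlpb'->'Edvlpb', 'txoya'->'Txoya', 'eyuy'->'Eyuy'
Result: Edvlpb Txoya Eyuy


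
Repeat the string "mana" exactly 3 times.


Input string: 'mana'
Operation: repeat 3 times
Concatenation: 'mana' + 'mana' + 'mana'
Result: manamanamana


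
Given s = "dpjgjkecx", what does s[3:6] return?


Input string: 'dpjgjkecx'
Operation: slice [3:6]
Extract characters: s[3]='g', s[4]='j', s[5]='k'
Result: gjk


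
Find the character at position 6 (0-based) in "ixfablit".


Input string: 'ixfablit'
Operation: get character at index 6
Index mapping: s[0]='i', s[1]='x', s[2]='f', s[3]='a', s[4]='b', s[5]='l', s[6]='i'
Result: 'i'


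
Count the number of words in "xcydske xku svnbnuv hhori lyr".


Input string: 'xcydske xku svnbnuv hhori lyr'
Operation: split by spaces
Words found: 'xcydske', 'xku', 'svnbnuv', 'hhori', 'lyr'
Word count: 5


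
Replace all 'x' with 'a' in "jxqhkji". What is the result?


Input string: 'jxqhkji'
Operation: replace 'x' with 'a'
Positions of 'x': 1
After replacement: jaqhkji


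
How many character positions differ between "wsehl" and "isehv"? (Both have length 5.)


String 1: 'wsehl'
String 2: 'isehv'
Compare each position: pos 0: 'w'!='i', pos 1: 's'=='s', pos 2: 'e'=='e', pos 3: 'h'=='h', pos 4: 'l'!='v'
Differing positions: 2
Hamming distance: 2


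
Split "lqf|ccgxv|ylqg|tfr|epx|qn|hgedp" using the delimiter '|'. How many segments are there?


Input string: 'lqf|ccgxv|ylqg|tfr|epx|qn|hgedp'
Delimiter: '|'
Split result: 'lqf', 'ccgxv', 'ylqg', 'tfr', 'epx', 'qn', 'hgedp'
Number of parts: 7


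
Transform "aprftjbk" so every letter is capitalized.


Input string: 'aprftjbk'
Operation: convert each letter to uppercase
Mapping: 'a'->'A', 'p'->'P', 'r'->'R', 'f'->'F', 't'->'T', 'j'->'J', 'b'->'B', 'k'->'K'
Result: APRFTJBK


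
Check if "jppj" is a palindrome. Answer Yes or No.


Input string: 'jppj'
Reversed: 'jppj'
Compare pairs: s[0]='j' vs s[3]='j' (match), s[1]='p' vs s[2]='p' (match)
Palindrome: Yes


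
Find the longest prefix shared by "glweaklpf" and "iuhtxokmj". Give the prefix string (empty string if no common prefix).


String 1: 'glweaklpf'
String 2: 'iuhtxokmj'
Compare position by position:
pos 0: 'g' vs 'i' differ -> stop
Longest common prefix: "" (length 0)


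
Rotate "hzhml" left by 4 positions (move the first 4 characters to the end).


Input: 'hzhml', shift = 4
Operation: split at index 4 and swap parts
Front part s[0:4] = 'hzhm'
Back part s[4:] = 'l'
Rotated = back + front = 'l' + 'hzhm'
Result: lhzhm


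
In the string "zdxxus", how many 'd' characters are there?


Input string: 'zdxxus'
Target character: 'd'
Scan each position: s[1]='d'
Matches found at indices: 1
Total: 1


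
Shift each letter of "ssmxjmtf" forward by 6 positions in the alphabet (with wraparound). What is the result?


Input: 'ssmxjmtf', shift = 6
Operation: for each letter, (position + 6) mod 26
Mapping: 's'(18+6=24)->'y', 's'(18+6=24)->'y', 'm'(12+6=18)->'s', 'x'(23+6=29, 29 mod 26=3)->'d', 'j'(9+6=15)->'p', 'm'(12+6=18)->'s', 't'(19+6=25)->'z', 'f'(5+6=11)->'l'
Result: yysdpszl


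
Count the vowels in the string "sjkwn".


Input string: 'sjkwn'
Operation: count vowels (a, e, i, o, u)
Scan: s[0]='s', s[1]='j', s[2]='k', s[3]='w', s[4]='n'
Vowels found: 0
Result: 0


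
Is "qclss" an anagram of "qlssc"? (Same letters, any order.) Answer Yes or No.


String 1: 'qlssc' -> sorted: 'clqss'
String 2: 'qclss' -> sorted: 'clqss'
Compare sorted forms: 'clqss' == 'clqss'
Anagram: Yes


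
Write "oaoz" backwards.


Input string: 'oaoz'
Operation: reverse character order
Original order: 'o' -> 'a' -> 'o' -> 'z'
Reversed order: 'z' -> 'o' -> 'a' -> 'o'
Result: zoao


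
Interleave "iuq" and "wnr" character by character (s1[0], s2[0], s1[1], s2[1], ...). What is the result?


String 1: 'iuq'
String 2: 'wnr'
Operation: alternate characters
Pairs: 'i'+'w', 'u'+'n', 'q'+'r'
Result: iwunqr


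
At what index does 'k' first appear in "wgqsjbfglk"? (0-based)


Input string: 'wgqsjbfglk'
Target: 'k'
Scanning left to right: s[0]='w', s[1]='g', s[2]='q', s[3]='s', s[4]='j', s[5]='b', s[6]='f', s[7]='g', s[8]='l', s[9]='k'
First match at index: 9


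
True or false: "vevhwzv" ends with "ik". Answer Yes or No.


Input string: 'vevhwzv'
Suffix to check: 'ik'
Last 2 characters of input: 'zv'
Match: False
Result: No


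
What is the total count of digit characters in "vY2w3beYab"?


Input string: 'vY2w3beYab'
Operation: count digit characters (0-9)
Scan: 'v', 'Y', '2'(digit), 'w', '3'(digit), 'b', 'e', 'Y', 'a', 'b'
Digits found: 2
Result: 2


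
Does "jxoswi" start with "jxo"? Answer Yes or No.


Input string: 'jxoswi'
Prefix to check: 'jxo'
First 3 characters of input: 'jxo'
Match: True
Result: Yes


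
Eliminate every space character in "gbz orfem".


Input string: 'gbz orfem'
Operation: remove all spaces
Words: 'gbz', 'orfem'
Join without spaces: gbzorfem


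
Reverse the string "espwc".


Input string: 'espwc'
Operation: reverse character order
Original order: 'e' -> 's' -> 'p' -> 'w' -> 'c'
Reversed order: 'c' -> 'w' -> 'p' -> 's' -> 'e'
Result: cwpse


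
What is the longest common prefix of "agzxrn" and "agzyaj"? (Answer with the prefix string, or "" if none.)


String 1: 'agzxrn'
String 2: 'agzyaj'
Compare position by position:
pos 0: 'a' vs 'a' match
pos 1: 'g' vs 'g' match
pos 2: 'z' vs 'z' match
pos 3: 'x' vs 'y' differ -> stop
Longest common prefix: "agz" (length 3)


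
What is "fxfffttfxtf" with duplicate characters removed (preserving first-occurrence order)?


Input: 'fxfffttfxtf'
Operation: keep first occurrence of each character
Scan: s[0]='f' new -> keep; s[1]='x' new -> keep; s[2]='f' seen -> skip; s[3]='f' seen -> skip; s[4]='f' seen -> skip; s[5]='t' new -> keep; s[6]='t' seen -> skip; s[7]='f' seen -> skip; s[8]='x' seen -> skip; s[9]='t' seen -> skip; s[10]='f' seen -> skip
Result: fxt


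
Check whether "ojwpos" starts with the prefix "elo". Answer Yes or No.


Input string: 'ojwpos'
Prefix to check: 'elo'
First 3 characters of input: 'ojw'
Match: False
Result: No


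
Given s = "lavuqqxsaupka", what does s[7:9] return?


Input string: 'lavuqqxsaupka'
Operation: slice [7:9]
Extract characters: s[7]='s', s[8]='a'
Result: sa


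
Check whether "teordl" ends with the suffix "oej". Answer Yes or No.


Input string: 'teordl'
Suffix to check: 'oej'
Last 3 characters of input: 'rdl'
Match: False
Result: No


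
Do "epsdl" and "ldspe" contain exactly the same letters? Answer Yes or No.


String 1: 'epsdl' -> sorted: 'delps'
String 2: 'ldspe' -> sorted: 'delps'
Compare sorted forms: 'delps' == 'delps'
Anagram: Yes


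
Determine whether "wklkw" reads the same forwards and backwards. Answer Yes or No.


Input string: 'wklkw'
Reversed: 'wklkw'
Compare pairs: s[0]='w' vs s[4]='w' (match), s[1]='k' vs s[3]='k' (match)
Palindrome: Yes


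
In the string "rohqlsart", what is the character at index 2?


Input string: 'rohqlsart'
Operation: get character at index 2
Index mapping: s[0]='r', s[1]='o', s[2]='h'
Result: 'h'


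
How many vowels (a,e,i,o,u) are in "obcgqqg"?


Input string: 'obcgqqg'
Operation: count vowels (a, e, i, o, u)
Scan: s[0]='o' (vowel), s[1]='b', s[2]='c', s[3]='g', s[4]='q', s[5]='q', s[6]='g'
Vowels found: 1
Result: 1


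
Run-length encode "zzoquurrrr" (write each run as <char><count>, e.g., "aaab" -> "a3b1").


Input: 'zzoquurrrr'
Operation: identify consecutive runs
Runs: 'zz' -> z2, 'o' -> o1, 'q' -> q1, 'uu' -> u2, 'rrrr' -> r4
Encoded: z2o1q1u2r4


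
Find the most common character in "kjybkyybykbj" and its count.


Input: 'kjybkyybykbj'
Operation: tally each character
Counts: 'b':3, 'j':2, 'k':3, 'y':4
Maximum: 'y' appears 4 times


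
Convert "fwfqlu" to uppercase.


Input string: 'fwfqlu'
Operation: convert each letter to uppercase
Mapping: 'f'->'F', 'w'->'W', 'f'->'F', 'q'->'Q', 'l'->'L', 'u'->'U'
Result: FWFQLU


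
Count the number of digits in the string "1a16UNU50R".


Input string: '1a16UNU50R'
Operation: count digit characters (0-9)
Scan: '1'(digit), 'a', '1'(digit), '6'(digit), 'U', 'N', 'U', '5'(digit), '0'(digit), 'R'
Digits found: 5
Result: 5


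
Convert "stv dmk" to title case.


Input string: 'stv dmk'
Operation: capitalize first letter of each word
Word transformations: 'stv'->'Stv', 'dmk'->'Dmk'
Result: Stv Dmk


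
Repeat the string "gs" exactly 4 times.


Input string: 'gs'
Operation: repeat 4 times
Concatenation: 'gs' + 'gs' + 'gs' + 'gs'
Result: gsgsgsgs


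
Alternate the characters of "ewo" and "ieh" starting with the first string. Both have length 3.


String 1: 'ewo'
String 2: 'ieh'
Operation: alternate characters
Pairs: 'e'+'i', 'w'+'e', 'o'+'h'
Result: eiweoh


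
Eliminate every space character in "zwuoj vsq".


Input string: 'zwuoj vsq'
Operation: remove all spaces
Words: 'zwuoj', 'vsq'
Join without spaces: zwuojvsq


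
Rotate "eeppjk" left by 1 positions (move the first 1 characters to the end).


Input: 'eeppjk', shift = 1
Operation: split at index 1 and swap parts
Front part s[0:1] = 'e'
Back part s[1:] = 'eppjk'
Rotated = back + front = 'eppjk' + 'e'
Result: eppjke


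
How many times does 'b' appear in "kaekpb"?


Input string: 'kaekpb'
Target character: 'b'
Scan each position: s[5]='b'
Matches found at indices: 5
Total: 1


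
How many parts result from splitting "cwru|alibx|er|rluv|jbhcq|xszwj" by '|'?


Input string: 'cwru|alibx|er|rluv|jbhcq|xszwj'
Delimiter: '|'
Split result: 'cwru', 'alibx', 'er', 'rluv', 'jbhcq', 'xszwj'
Number of parts: 6


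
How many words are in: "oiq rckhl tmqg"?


Input string: 'oiq rckhl tmqg'
Operation: split by spaces
Words found: 'oiq', 'rckhl', 'tmqg'
Word count: 3


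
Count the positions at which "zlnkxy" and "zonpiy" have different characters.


String 1: 'zlnkxy'
String 2: 'zonpiy'
Compare each position: pos 0: 'z'=='z', pos 1: 'l'!='o', pos 2: 'n'=='n', pos 3: 'k'!='p', pos 4: 'x'!='i', pos 5: 'y'=='y'
Differing positions: 3
Hamming distance: 3


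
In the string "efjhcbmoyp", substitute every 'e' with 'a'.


Input string: 'efjhcbmoyp'
Operation: replace 'e' with 'a'
Positions of 'e': 0
After replacement: afjhcbmoyp


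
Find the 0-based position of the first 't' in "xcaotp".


Input string: 'xcaotp'
Target: 't'
Scanning left to right: s[0]='x', s[1]='c', s[2]='a', s[3]='o', s[4]='t'
First match at index: 4


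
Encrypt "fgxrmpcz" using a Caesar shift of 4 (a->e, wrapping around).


Input: 'fgxrmpcz', shift = 4
Operation: for each letter, (position + 4) mod 26
Mapping: 'f'(5+4=9)->'j', 'g'(6+4=10)->'k', 'x'(23+4=27, 27 mod 26=1)->'b', 'r'(17+4=21)->'v', 'm'(12+4=16)->'q', 'p'(15+4=19)->'t', 'c'(2+4=6)->'g', 'z'(25+4=29, 29 mod 26=3)->'d'
Result: jkbvqtgd


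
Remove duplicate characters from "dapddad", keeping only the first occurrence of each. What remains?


Input: 'dapddad'
Operation: keep first occurrence of each character
Scan: s[0]='d' new -> keep; s[1]='a' new -> keep; s[2]='p' new -> keep; s[3]='d' seen -> skip; s[4]='d' seen -> skip; s[5]='a' seen -> skip; s[6]='d' seen -> skip
Result: dap


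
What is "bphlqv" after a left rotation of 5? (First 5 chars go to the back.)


Input: 'bphlqv', shift = 5
Operation: split at index 5 and swap parts
Front part s[0:5] = 'bphlq'
Back part s[5:] = 'v'
Rotated = back + front = 'v' + 'bphlq'
Result: vbphlq


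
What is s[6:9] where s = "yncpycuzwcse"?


Input string: 'yncpycuzwcse'
Operation: slice [6:9]
Extract characters: s[6]='u', s[7]='z', s[8]='w'
Result: uzw


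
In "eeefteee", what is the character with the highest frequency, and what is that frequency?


Input: 'eeefteee'
Operation: tally each character
Counts: 'e':6, 'f':1, 't':1
Maximum: 'e' appears 6 times


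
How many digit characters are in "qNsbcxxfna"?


Input string: 'qNsbcxxfna'
Operation: count digit characters (0-9)
Scan: 'q', 'N', 's', 'b', 'c', 'x', 'x', 'f', 'n', 'a'
Digits found: 0
Result: 0


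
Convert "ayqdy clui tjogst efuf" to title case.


Input string: 'ayqdy clui tjogst efuf'
Operation: capitalize first letter of each word
Word transformations: 'ayqdy'->'Ayqdy', 'clui'->'Clui', 'tjogst'->'Tjogst', 'efuf'->'Efuf'
Result: Ayqdy Clui Tjogst Efuf


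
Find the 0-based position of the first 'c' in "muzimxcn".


Input string: 'muzimxcn'
Target: 'c'
Scanning left to right: s[0]='m', s[1]='u', s[2]='z', s[3]='i', s[4]='m', s[5]='x', s[6]='c'
First match at index: 6


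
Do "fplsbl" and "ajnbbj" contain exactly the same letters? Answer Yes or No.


String 1: 'fplsbl' -> sorted: 'bfllps'
String 2: 'ajnbbj' -> sorted: 'abbjjn'
Compare sorted forms: 'bfllps' != 'abbjjn'
Anagram: No


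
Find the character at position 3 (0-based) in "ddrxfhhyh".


Input string: 'ddrxfhhyh'
Operation: get character at index 3
Index mapping: s[0]='d', s[1]='d', s[2]='r', s[3]='x'
Result: 'x'


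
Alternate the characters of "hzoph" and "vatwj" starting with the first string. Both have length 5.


String 1: 'hzoph'
String 2: 'vatwj'
Operation: alternate characters
Pairs: 'h'+'v', 'z'+'a', 'o'+'t', 'p'+'w', 'h'+'j'
Result: hvzaotpwhj


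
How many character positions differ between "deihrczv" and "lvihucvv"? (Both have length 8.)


String 1: 'deihrczv'
String 2: 'lvihucvv'
Compare each position: pos 0: 'd'!='l', pos 1: 'e'!='v', pos 2: 'i'=='i', pos 3: 'h'=='h', pos 4: 'r'!='u', pos 5: 'c'=='c', pos 6: 'z'!='v', pos 7: 'v'=='v'
Differing positions: 4
Hamming distance: 4


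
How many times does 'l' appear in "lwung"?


Input string: 'lwung'
Target character: 'l'
Scan each position: s[0]='l'
Matches found at indices: 0
Total: 1


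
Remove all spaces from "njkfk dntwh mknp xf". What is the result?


Input string: 'njkfk dntwh mknp xf'
Operation: remove all spaces
Words: 'njkfk', 'dntwh', 'mknp', 'xf'
Join without spaces: njkfkdntwhmknpxf


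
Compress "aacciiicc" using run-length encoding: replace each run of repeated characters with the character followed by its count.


Input: 'aacciiicc'
Operation: identify consecutive runs
Runs: 'aa' -> a2, 'cc' -> c2, 'iii' -> i3, 'cc' -> c2
Encoded: a2c2i3c2


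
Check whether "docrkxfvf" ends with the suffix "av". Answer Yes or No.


Input string: 'docrkxfvf'
Suffix to check: 'av'
Last 2 characters of input: 'vf'
Match: False
Result: No


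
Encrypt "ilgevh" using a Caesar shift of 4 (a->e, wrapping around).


Input: 'ilgevh', shift = 4
Operation: for each letter, (position + 4) mod 26
Mapping: 'i'(8+4=12)->'m', 'l'(11+4=15)->'p', 'g'(6+4=10)->'k', 'e'(4+4=8)->'i', 'v'(21+4=25)->'z', 'h'(7+4=11)->'l'
Result: mpkizl


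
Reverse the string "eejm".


Input string: 'eejm'
Operation: reverse character order
Original order: 'e' -> 'e' -> 'j' -> 'm'
Reversed order: 'm' -> 'j' -> 'e' -> 'e'
Result: mjee


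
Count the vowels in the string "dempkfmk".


Input string: 'dempkfmk'
Operation: count vowels (a, e, i, o, u)
Scan: s[0]='d', s[1]='e' (vowel), s[2]='m', s[3]='p', s[4]='k', s[5]='f', s[6]='m', s[7]='k'
Vowels found: 1
Result: 1


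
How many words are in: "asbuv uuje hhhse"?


Input string: 'asbuv uuje hhhse'
Operation: split by spaces
Words found: 'asbuv', 'uuje', 'hhhse'
Word count: 3


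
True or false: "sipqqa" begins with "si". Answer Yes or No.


Input string: 'sipqqa'
Prefix to check: 'si'
First 2 characters of input: 'si'
Match: True
Result: Yes


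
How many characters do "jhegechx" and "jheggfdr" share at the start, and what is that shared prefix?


String 1: 'jhegechx'
String 2: 'jheggfdr'
Compare position by position:
pos 0: 'j' vs 'j' match
pos 1: 'h' vs 'h' match
pos 2: 'e' vs 'e' match
pos 3: 'g' vs 'g' match
pos 4: 'e' vs 'g' differ -> stop
Longest common prefix: "jheg" (length 4)


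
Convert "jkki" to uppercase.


Input string: 'jkki'
Operation: convert each letter to uppercase
Mapping: 'j'->'J', 'k'->'K', 'k'->'K', 'i'->'I'
Result: JKKI


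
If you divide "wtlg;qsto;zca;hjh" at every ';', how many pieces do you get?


Input string: 'wtlg;qsto;zca;hjh'
Delimiter: ';'
Split result: 'wtlg', 'qsto', 'zca', 'hjh'
Number of parts: 4


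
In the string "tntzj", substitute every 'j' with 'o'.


Input string: 'tntzj'
Operation: replace 'j' with 'o'
Positions of 'j': 4
After replacement: tntzo


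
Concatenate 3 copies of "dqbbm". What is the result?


Input string: 'dqbbm'
Operation: repeat 3 times
Concatenation: 'dqbbm' + 'dqbbm' + 'dqbbm'
Result: dqbbmdqbbmdqbbm


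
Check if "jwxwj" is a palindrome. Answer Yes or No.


Input string: 'jwxwj'
Reversed: 'jwxwj'
Compare pairs: s[0]='j' vs s[4]='j' (match), s[1]='w' vs s[3]='w' (match)
Palindrome: Yes


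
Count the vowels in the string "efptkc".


Input string: 'efptkc'
Operation: count vowels (a, e, i, o, u)
Scan: s[0]='e' (vowel), s[1]='f', s[2]='p', s[3]='t', s[4]='k', s[5]='c'
Vowels found: 1
Result: 1


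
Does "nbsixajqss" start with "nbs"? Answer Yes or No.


Input string: 'nbsixajqss'
Prefix to check: 'nbs'
First 3 characters of input: 'nbs'
Match: True
Result: Yes


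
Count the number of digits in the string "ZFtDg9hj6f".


Input string: 'ZFtDg9hj6f'
Operation: count digit characters (0-9)
Scan: 'Z', 'F', 't', 'D', 'g', '9'(digit), 'h', 'j', '6'(digit), 'f'
Digits found: 2
Result: 2


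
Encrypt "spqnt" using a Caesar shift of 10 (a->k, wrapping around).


Input: 'spqnt', shift = 10
Operation: for each letter, (position + 10) mod 26
Mapping: 's'(18+10=28, 28 mod 26=2)->'c', 'p'(15+10=25)->'z', 'q'(16+10=26, 26 mod 26=0)->'a', 'n'(13+10=23)->'x', 't'(19+10=29, 29 mod 26=3)->'d'
Result: czaxd


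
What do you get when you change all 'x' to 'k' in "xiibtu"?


Input string: 'xiibtu'
Operation: replace 'x' with 'k'
Positions of 'x': 0
After replacement: kiibtu


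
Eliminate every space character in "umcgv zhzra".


Input string: 'umcgv zhzra'
Operation: remove all spaces
Words: 'umcgv', 'zhzra'
Join without spaces: umcgvzhzra


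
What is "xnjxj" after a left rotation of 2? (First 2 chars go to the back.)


Input: 'xnjxj', shift = 2
Operation: split at index 2 and swap parts
Front part s[0:2] = 'xn'
Back part s[2:] = 'jxj'
Rotated = back + front = 'jxj' + 'xn'
Result: jxjxn


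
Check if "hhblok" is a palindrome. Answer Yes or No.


Input string: 'hhblok'
Reversed: 'kolbhh'
Compare pairs: s[0]='h' vs s[5]='k' (mismatch), s[1]='h' vs s[4]='o' (mismatch), s[2]='b' vs s[3]='l' (mismatch)
Palindrome: No


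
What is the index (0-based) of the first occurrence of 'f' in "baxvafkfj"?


Input string: 'baxvafkfj'
Target: 'f'
Scanning left to right: s[0]='b', s[1]='a', s[2]='x', s[3]='v', s[4]='a', s[5]='f'
First match at index: 5


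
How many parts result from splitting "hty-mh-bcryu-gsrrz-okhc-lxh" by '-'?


Input string: 'hty-mh-bcryu-gsrrz-okhc-lxh'
Delimiter: '-'
Split result: 'hty', 'mh', 'bcryu', 'gsrrz', 'okhc', 'lxh'
Number of parts: 6


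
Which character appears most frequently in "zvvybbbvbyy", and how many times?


Input: 'zvvybbbvbyy'
Operation: tally each character
Counts: 'b':4, 'v':3, 'y':3, 'z':1
Maximum: 'b' appears 4 times


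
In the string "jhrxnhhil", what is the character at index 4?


Input string: 'jhrxnhhil'
Operation: get character at index 4
Index mapping: s[0]='j', s[1]='h', s[2]='r', s[3]='x', s[4]='n'
Result: 'n'


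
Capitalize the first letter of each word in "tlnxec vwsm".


Input string: 'tlnxec vwsm'
Operation: capitalize first letter of each word
Word transformations: 'tlnxec'->'Tlnxec', 'vwsm'->'Vwsm'
Result: Tlnxec Vwsm


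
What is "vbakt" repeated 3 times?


Input string: 'vbakt'
Operation: repeat 3 times
Concatenation: 'vbakt' + 'vbakt' + 'vbakt'
Result: vbaktvbaktvbakt


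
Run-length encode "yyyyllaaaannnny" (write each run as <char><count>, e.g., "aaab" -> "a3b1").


Input: 'yyyyllaaaannnny'
Operation: identify consecutive runs
Runs: 'yyyy' -> y4, 'll' -> l2, 'aaaa' -> a4, 'nnnn' -> n4, 'y' -> y1
Encoded: y4l2a4n4y1


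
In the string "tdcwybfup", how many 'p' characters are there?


Input string: 'tdcwybfup'
Target character: 'p'
Scan each position: s[8]='p'
Matches found at indices: 8
Total: 1


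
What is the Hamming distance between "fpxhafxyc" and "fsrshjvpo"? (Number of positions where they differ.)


String 1: 'fpxhafxyc'
String 2: 'fsrshjvpo'
Compare each position: pos 0: 'f'=='f', pos 1: 'p'!='s', pos 2: 'x'!='r', pos 3: 'h'!='s', pos 4: 'a'!='h', pos 5: 'f'!='j', pos 6: 'x'!='v', pos 7: 'y'!='p', pos 8: 'c'!='o'
Differing positions: 8
Hamming distance: 8


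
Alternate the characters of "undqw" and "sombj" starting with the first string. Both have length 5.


String 1: 'undqw'
String 2: 'sombj'
Operation: alternate characters
Pairs: 'u'+'s', 'n'+'o', 'd'+'m', 'q'+'b', 'w'+'j'
Result: usnodmqbwj


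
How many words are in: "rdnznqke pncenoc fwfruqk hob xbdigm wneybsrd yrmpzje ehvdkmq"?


Input string: 'rdnznqke pncenoc fwfruqk hob xbdigm wneybsrd yrmpzje ehvdkmq'
Operation: split by spaces
Words found: 'rdnznqke', 'pncenoc', 'fwfruqk', 'hob', 'xbdigm', 'wneybsrd', 'yrmpzje', 'ehvdkmq'
Word count: 8


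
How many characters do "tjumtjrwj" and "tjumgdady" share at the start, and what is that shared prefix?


String 1: 'tjumtjrwj'
String 2: 'tjumgdady'
Compare position by position:
pos 0: 't' vs 't' match
pos 1: 'j' vs 'j' match
pos 2: 'u' vs 'u' match
pos 3: 'm' vs 'm' match
pos 4: 't' vs 'g' differ -> stop
Longest common prefix: "tjum" (length 4)


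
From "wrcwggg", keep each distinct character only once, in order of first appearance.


Input: 'wrcwggg'
Operation: keep first occurrence of each character
Scan: s[0]='w' new -> keep; s[1]='r' new -> keep; s[2]='c' new -> keep; s[3]='w' seen -> skip; s[4]='g' new -> keep; s[5]='g' seen -> skip; s[6]='g' seen -> skip
Result: wrcg


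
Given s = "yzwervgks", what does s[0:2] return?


Input string: 'yzwervgks'
Operation: slice [0:2]
Extract characters: s[0]='y', s[1]='z'
Result: yz


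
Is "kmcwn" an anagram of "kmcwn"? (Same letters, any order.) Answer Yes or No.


String 1: 'kmcwn' -> sorted: 'ckmnw'
String 2: 'kmcwn' -> sorted: 'ckmnw'
Compare sorted forms: 'ckmnw' == 'ckmnw'
Anagram: Yes


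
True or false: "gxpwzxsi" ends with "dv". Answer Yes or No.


Input string: 'gxpwzxsi'
Suffix to check: 'dv'
Last 2 characters of input: 'si'
Match: False
Result: No


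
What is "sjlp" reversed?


Input string: 'sjlp'
Operation: reverse character order
Original order: 's' -> 'j' -> 'l' -> 'p'
Reversed order: 'p' -> 'l' -> 'j' -> 's'
Result: pljs


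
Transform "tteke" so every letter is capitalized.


Input string: 'tteke'
Operation: convert each letter to uppercase
Mapping: 't'->'T', 't'->'T', 'e'->'E', 'k'->'K', 'e'->'E'
Result: TTEKE


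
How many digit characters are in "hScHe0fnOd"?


Input string: 'hScHe0fnOd'
Operation: count digit characters (0-9)
Scan: 'h', 'S', 'c', 'H', 'e', '0'(digit), 'f', 'n', 'O', 'd'
Digits found: 1
Result: 1


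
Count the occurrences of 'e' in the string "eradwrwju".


Input string: 'eradwrwju'
Target character: 'e'
Scan each position: s[0]='e'
Matches found at indices: 0
Total: 1


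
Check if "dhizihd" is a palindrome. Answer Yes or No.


Input string: 'dhizihd'
Reversed: 'dhizihd'
Compare pairs: s[0]='d' vs s[6]='d' (match), s[1]='h' vs s[5]='h' (match), s[2]='i' vs s[4]='i' (match)
Palindrome: Yes


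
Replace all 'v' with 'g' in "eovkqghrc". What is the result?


Input string: 'eovkqghrc'
Operation: replace 'v' with 'g'
Positions of 'v': 2
After replacement: eogkqghrc


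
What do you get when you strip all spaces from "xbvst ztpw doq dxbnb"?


Input string: 'xbvst ztpw doq dxbnb'
Operation: remove all spaces
Words: 'xbvst', 'ztpw', 'doq', 'dxbnb'
Join without spaces: xbvstztpwdoqdxbnb


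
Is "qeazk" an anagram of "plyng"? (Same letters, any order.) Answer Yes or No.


String 1: 'plyng' -> sorted: 'glnpy'
String 2: 'qeazk' -> sorted: 'aekqz'
Compare sorted forms: 'glnpy' != 'aekqz'
Anagram: No


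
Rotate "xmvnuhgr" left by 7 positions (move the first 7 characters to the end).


Input: 'xmvnuhgr', shift = 7
Operation: split at index 7 and swap parts
Front part s[0:7] = 'xmvnuhg'
Back part s[7:] = 'r'
Rotated = back + front = 'r' + 'xmvnuhg'
Result: rxmvnuhg


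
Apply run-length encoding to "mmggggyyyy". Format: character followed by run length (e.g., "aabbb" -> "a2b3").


Input: 'mmggggyyyy'
Operation: identify consecutive runs
Runs: 'mm' -> m2, 'gggg' -> g4, 'yyyy' -> y4
Encoded: m2g4y4


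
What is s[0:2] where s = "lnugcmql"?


Input string: 'lnugcmql'
Operation: slice [0:2]
Extract characters: s[0]='l', s[1]='n'
Result: ln


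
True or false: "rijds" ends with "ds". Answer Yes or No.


Input string: 'rijds'
Suffix to check: 'ds'
Last 2 characters of input: 'ds'
Match: True
Result: Yes


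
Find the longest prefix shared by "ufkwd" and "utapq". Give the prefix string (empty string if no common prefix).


String 1: 'ufkwd'
String 2: 'utapq'
Compare position by position:
pos 0: 'u' vs 'u' match
pos 1: 'f' vs 't' differ -> stop
Longest common prefix: "u" (length 1)


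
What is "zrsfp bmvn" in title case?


Input string: 'zrsfp bmvn'
Operation: capitalize first letter of each word
Word transformations: 'zrsfp'->'Zrsfp', 'bmvn'->'Bmvn'
Result: Zrsfp Bmvn


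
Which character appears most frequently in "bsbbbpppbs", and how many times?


Input: 'bsbbbpppbs'
Operation: tally each character
Counts: 'b':5, 'p':3, 's':2
Maximum: 'b' appears 5 times


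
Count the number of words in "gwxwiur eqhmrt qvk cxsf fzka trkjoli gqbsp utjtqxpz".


Input string: 'gwxwiur eqhmrt qvk cxsf fzka trkjoli gqbsp utjtqxpz'
Operation: split by spaces
Words found: 'gwxwiur', 'eqhmrt', 'qvk', 'cxsf', 'fzka', 'trkjoli', 'gqbsp', 'utjtqxpz'
Word count: 8


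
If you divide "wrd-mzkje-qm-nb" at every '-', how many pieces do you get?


Input string: 'wrd-mzkje-qm-nb'
Delimiter: '-'
Split result: 'wrd', 'mzkje', 'qm', 'nb'
Number of parts: 4


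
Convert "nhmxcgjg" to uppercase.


Input string: 'nhmxcgjg'
Operation: convert each letter to uppercase
Mapping: 'n'->'N', 'h'->'H', 'm'->'M', 'x'->'X', 'c'->'C', 'g'->'G', 'j'->'J', 'g'->'G'
Result: NHMXCGJG


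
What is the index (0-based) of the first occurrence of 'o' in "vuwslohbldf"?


Input string: 'vuwslohbldf'
Target: 'o'
Scanning left to right: s[0]='v', s[1]='u', s[2]='w', s[3]='s', s[4]='l', s[5]='o'
First match at index: 5


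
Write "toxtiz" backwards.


Input string: 'toxtiz'
Operation: reverse character order
Original order: 't' -> 'o' -> 'x' -> 't' -> 'i' -> 'z'
Reversed order: 'z' -> 'i' -> 't' -> 'x' -> 'o' -> 't'
Result: zitxot


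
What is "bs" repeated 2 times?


Input string: 'bs'
Operation: repeat 2 times
Concatenation: 'bs' + 'bs'
Result: bsbs


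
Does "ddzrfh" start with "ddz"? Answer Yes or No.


Input string: 'ddzrfh'
Prefix to check: 'ddz'
First 3 characters of input: 'ddz'
Match: True
Result: Yes


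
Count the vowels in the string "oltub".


Input string: 'oltub'
Operation: count vowels (a, e, i, o, u)
Scan: s[0]='o' (vowel), s[1]='l', s[2]='t', s[3]='u' (vowel), s[4]='b'
Vowels found: 2
Result: 2


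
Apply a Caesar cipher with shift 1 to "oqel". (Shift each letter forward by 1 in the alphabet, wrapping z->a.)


Input: 'oqel', shift = 1
Operation: for each letter, (position + 1) mod 26
Mapping: 'o'(14+1=15)->'p', 'q'(16+1=17)->'r', 'e'(4+1=5)->'f', 'l'(11+1=12)->'m'
Result: prfm


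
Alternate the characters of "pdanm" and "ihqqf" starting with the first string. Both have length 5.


String 1: 'pdanm'
String 2: 'ihqqf'
Operation: alternate characters
Pairs: 'p'+'i', 'd'+'h', 'a'+'q', 'n'+'q', 'm'+'f'
Result: pidhaqnqmf


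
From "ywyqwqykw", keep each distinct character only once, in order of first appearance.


Input: 'ywyqwqykw'
Operation: keep first occurrence of each character
Scan: s[0]='y' new -> keep; s[1]='w' new -> keep; s[2]='y' seen -> skip; s[3]='q' new -> keep; s[4]='w' seen -> skip; s[5]='q' seen -> skip; s[6]='y' seen -> skip; s[7]='k' new -> keep; s[8]='w' seen -> skip
Result: ywqk


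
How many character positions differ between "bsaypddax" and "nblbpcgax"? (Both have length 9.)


String 1: 'bsaypddax'
String 2: 'nblbpcgax'
Compare each position: pos 0: 'b'!='n', pos 1: 's'!='b', pos 2: 'a'!='l', pos 3: 'y'!='b', pos 4: 'p'=='p', pos 5: 'd'!='c', pos 6: 'd'!='g', pos 7: 'a'=='a', pos 8: 'x'=='x'
Differing positions: 6
Hamming distance: 6


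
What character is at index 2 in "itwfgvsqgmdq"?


Input string: 'itwfgvsqgmdq'
Operation: get character at index 2
Index mapping: s[0]='i', s[1]='t', s[2]='w'
Result: 'w'


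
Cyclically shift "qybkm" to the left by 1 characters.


Input: 'qybkm', shift = 1
Operation: split at index 1 and swap parts
Front part s[0:1] = 'q'
Back part s[1:] = 'ybkm'
Rotated = back + front = 'ybkm' + 'q'
Result: ybkmq


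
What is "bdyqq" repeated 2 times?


Input string: 'bdyqq'
Operation: repeat 2 times
Concatenation: 'bdyqq' + 'bdyqq'
Result: bdyqqbdyqq


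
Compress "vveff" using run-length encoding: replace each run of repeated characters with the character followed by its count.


Input: 'vveff'
Operation: identify consecutive runs
Runs: 'vv' -> v2, 'e' -> e1, 'ff' -> f2
Encoded: v2e1f2


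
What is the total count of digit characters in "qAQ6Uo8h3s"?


Input string: 'qAQ6Uo8h3s'
Operation: count digit characters (0-9)
Scan: 'q', 'A', 'Q', '6'(digit), 'U', 'o', '8'(digit), 'h', '3'(digit), 's'
Digits found: 3
Result: 3


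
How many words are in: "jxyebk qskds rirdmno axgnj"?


Input string: 'jxyebk qskds rirdmno axgnj'
Operation: split by spaces
Words found: 'jxyebk', 'qskds', 'rirdmno', 'axgnj'
Word count: 4


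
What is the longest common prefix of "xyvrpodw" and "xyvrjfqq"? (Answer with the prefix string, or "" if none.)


String 1: 'xyvrpodw'
String 2: 'xyvrjfqq'
Compare position by position:
pos 0: 'x' vs 'x' match
pos 1: 'y' vs 'y' match
pos 2: 'v' vs 'v' match
pos 3: 'r' vs 'r' match
pos 4: 'p' vs 'j' differ -> stop
Longest common prefix: "xyvr" (length 4)


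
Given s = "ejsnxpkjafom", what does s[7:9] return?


Input string: 'ejsnxpkjafom'
Operation: slice [7:9]
Extract characters: s[7]='j', s[8]='a'
Result: ja


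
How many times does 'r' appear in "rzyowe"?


Input string: 'rzyowe'
Target character: 'r'
Scan each position: s[0]='r'
Matches found at indices: 0
Total: 1


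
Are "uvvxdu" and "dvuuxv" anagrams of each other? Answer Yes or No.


String 1: 'uvvxdu' -> sorted: 'duuvvx'
String 2: 'dvuuxv' -> sorted: 'duuvvx'
Compare sorted forms: 'duuvvx' == 'duuvvx'
Anagram: Yes


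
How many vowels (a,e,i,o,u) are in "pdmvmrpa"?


Input string: 'pdmvmrpa'
Operation: count vowels (a, e, i, o, u)
Scan: s[0]='p', s[1]='d', s[2]='m', s[3]='v', s[4]='m', s[5]='r', s[6]='p', s[7]='a' (vowel)
Vowels found: 1
Result: 1


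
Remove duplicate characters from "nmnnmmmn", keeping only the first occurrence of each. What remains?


Input: 'nmnnmmmn'
Operation: keep first occurrence of each character
Scan: s[0]='n' new -> keep; s[1]='m' new -> keep; s[2]='n' seen -> skip; s[3]='n' seen -> skip; s[4]='m' seen -> skip; s[5]='m' seen -> skip; s[6]='m' seen -> skip; s[7]='n' seen -> skip
Result: nm


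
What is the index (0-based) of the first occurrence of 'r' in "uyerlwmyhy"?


Input string: 'uyerlwmyhy'
Target: 'r'
Scanning left to right: s[0]='u', s[1]='y', s[2]='e', s[3]='r'
First match at index: 3


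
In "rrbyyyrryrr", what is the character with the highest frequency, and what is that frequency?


Input: 'rrbyyyrryrr'
Operation: tally each character
Counts: 'b':1, 'r':6, 'y':4
Maximum: 'r' appears 6 times


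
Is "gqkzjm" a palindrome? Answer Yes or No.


Input string: 'gqkzjm'
Reversed: 'mjzkqg'
Compare pairs: s[0]='g' vs s[5]='m' (mismatch), s[1]='q' vs s[4]='j' (mismatch), s[2]='k' vs s[3]='z' (mismatch)
Palindrome: No


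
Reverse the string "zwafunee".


Input string: 'zwafunee'
Operation: reverse character order
Original order: 'z' -> 'w' -> 'a' -> 'f' -> 'u' -> 'n' -> 'e' -> 'e'
Reversed order: 'e' -> 'e' -> 'n' -> 'u' -> 'f' -> 'a' -> 'w' -> 'z'
Result: eenufawz


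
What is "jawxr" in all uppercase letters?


Input string: 'jawxr'
Operation: convert each letter to uppercase
Mapping: 'j'->'J', 'a'->'A', 'w'->'W', 'x'->'X', 'r'->'R'
Result: JAWXR


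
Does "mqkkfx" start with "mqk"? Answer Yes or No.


Input string: 'mqkkfx'
Prefix to check: 'mqk'
First 3 characters of input: 'mqk'
Match: True
Result: Yes


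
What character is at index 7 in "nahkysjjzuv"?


Input string: 'nahkysjjzuv'
Operation: get character at index 7
Index mapping: s[0]='n', s[1]='a', s[2]='h', s[3]='k', s[4]='y', s[5]='s', s[6]='j', s[7]='j'
Result: 'j'


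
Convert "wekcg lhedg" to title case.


Input string: 'wekcg lhedg'
Operation: capitalize first letter of each word
Word transformations: 'wekcg'->'Wekcg', 'lhedg'->'Lhedg'
Result: Wekcg Lhedg


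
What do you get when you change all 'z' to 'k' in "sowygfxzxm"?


Input string: 'sowygfxzxm'
Operation: replace 'z' with 'k'
Positions of 'z': 7
After replacement: sowygfxkxm


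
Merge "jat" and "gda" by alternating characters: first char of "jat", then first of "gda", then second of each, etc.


String 1: 'jat'
String 2: 'gda'
Operation: alternate characters
Pairs: 'j'+'g', 'a'+'d', 't'+'a'
Result: jgadta


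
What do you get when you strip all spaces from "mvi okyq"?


Input string: 'mvi okyq'
Operation: remove all spaces
Words: 'mvi', 'okyq'
Join without spaces: mviokyq
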